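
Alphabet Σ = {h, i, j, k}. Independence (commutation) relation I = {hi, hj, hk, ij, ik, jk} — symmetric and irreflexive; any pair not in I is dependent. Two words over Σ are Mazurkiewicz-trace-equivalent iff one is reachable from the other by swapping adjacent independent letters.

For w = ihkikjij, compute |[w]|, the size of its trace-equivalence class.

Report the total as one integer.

1680

drop 0:i onto floor
drop 1:h onto floor
drop 2:k onto floor
drop 3:i onto {0:i}
drop 4:k onto {2:k}
drop 5:j onto floor
drop 6:i onto {3:i}
drop 7:j onto {5:j}
ground layer = {0:i, 1:h, 2:k, 5:j}
drop-orders for the pieces not yet dropped (sum over which currently-grounded one goes next):
  1 to go: {1} 1  {4} 1  {6} 1  {7} 1
  2 to go: {1,4} 2  {1,6} 2  {1,7} 2  {2,4} 1  {3,6} 1  {4,6} 2  {4,7} 2  {5,7} 1  {6,7} 2
  3 to go: {0,3,6} 1  {1,2,4} 3  {1,3,6} 3  {1,4,6} 6  {1,4,7} 6  {1,5,7} 3  {1,6,7} 6  {2,4,6} 3  {2,4,7} 3  {3,4,6} 3  {3,6,7} 3  {4,5,7} 3  {4,6,7} 6  {5,6,7} 3
  4 to go: {0,1,3,6} 4  {0,3,4,6} 4  {0,3,6,7} 4  {1,2,4,6} 12  {1,2,4,7} 12  {1,3,4,6} 12  {1,3,6,7} 12  {1,4,5,7} 12  {1,4,6,7} 24  {1,5,6,7} 12  {2,3,4,6} 6  {2,4,5,7} 6  {2,4,6,7} 12  {3,4,6,7} 12  {3,5,6,7} 6  {4,5,6,7} 12
  5 to go: {0,1,3,4,6} 20  {0,1,3,6,7} 20  {0,2,3,4,6} 10  {0,3,4,6,7} 20  {0,3,5,6,7} 10  {1,2,3,4,6} 30  {1,2,4,5,7} 30  {1,2,4,6,7} 60  {1,3,4,6,7} 60  {1,3,5,6,7} 30  {1,4,5,6,7} 60  {2,3,4,6,7} 30  {2,4,5,6,7} 30  {3,4,5,6,7} 30
  6 to go: {0,1,2,3,4,6} 60  {0,1,3,4,6,7} 120  {0,1,3,5,6,7} 60  {0,2,3,4,6,7} 60  {0,3,4,5,6,7} 60  {1,2,3,4,6,7} 180  {1,2,4,5,6,7} 180  {1,3,4,5,6,7} 180  {2,3,4,5,6,7} 90
  if 0:i drops first: 630 orders
  if 1:h drops first: 210 orders
  if 2:k drops first: 420 orders
  if 5:j drops first: 420 orders
heap linearizations: 1680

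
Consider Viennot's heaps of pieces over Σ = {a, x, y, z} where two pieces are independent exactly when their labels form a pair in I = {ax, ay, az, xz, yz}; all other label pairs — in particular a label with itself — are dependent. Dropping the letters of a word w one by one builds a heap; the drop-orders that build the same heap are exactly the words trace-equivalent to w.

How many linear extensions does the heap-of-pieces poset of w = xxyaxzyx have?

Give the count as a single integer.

56

#0=x has no predecessor
#1=x depends on [0:x]
#2=y depends on [1:x]
#3=a has no predecessor
#4=x depends on [2:y]
#5=z has no predecessor
#6=y depends on [4:x]
#7=x depends on [6:y]
sources: [0:x, 3:a, 5:z]
N(rest) = Σ N(rest − s) over sources s of rest; N(one piece) = 1:
  size 1 → [3]=1  [5]=1  [7]=1
  size 2 → [3,5]=2  [3,7]=2  [5,7]=2  [6,7]=1
  size 3 → [3,5,7]=6  [3,6,7]=3  [4,6,7]=1  [5,6,7]=3
  size 4 → [2,4,6,7]=1  [3,4,6,7]=4  [3,5,6,7]=12  [4,5,6,7]=4
  size 5 → [1,2,4,6,7]=1  [2,3,4,6,7]=5  [2,4,5,6,7]=5  [3,4,5,6,7]=20
  size 6 → [0,1,2,4,6,7]=1  [1,2,3,4,6,7]=6  [1,2,4,5,6,7]=6  [2,3,4,5,6,7]=30
  first=0(x) contributes 42
  first=3(a) contributes 7
  first=5(z) contributes 7
|[w]| = 56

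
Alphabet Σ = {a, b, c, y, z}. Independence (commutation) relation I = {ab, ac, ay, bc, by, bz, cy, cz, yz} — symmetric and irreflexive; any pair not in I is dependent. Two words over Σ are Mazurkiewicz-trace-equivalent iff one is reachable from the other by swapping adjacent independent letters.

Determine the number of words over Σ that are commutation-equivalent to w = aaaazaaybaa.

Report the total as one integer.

110

0(a) covers ∅
1(a) covers 0:a
2(a) covers 1:a
3(a) covers 2:a
4(z) covers 3:a
5(a) covers 4:z
6(a) covers 5:a
7(y) covers ∅
8(b) covers ∅
9(a) covers 6:a
10(a) covers 9:a
floor of heap: 0:a, 7:y, 8:b
completions by unplaced set U, small U first (add the entries for U minus each lowest piece of U):
  |U|=1: {7}:1  {8}:1  {10}:1
  |U|=2: {7,8}:2  {7,10}:2  {8,10}:2  {9,10}:1
  |U|=3: {6,9,10}:1  {7,8,10}:6  {7,9,10}:3  {8,9,10}:3
  |U|=4: {5,6,9,10}:1  {6,7,9,10}:4  {6,8,9,10}:4  {7,8,9,10}:12
  |U|=5: {4,5,6,9,10}:1  {5,6,7,9,10}:5  {5,6,8,9,10}:5  {6,7,8,9,10}:20
  |U|=6: {3,4,5,6,9,10}:1  {4,5,6,7,9,10}:6  {4,5,6,8,9,10}:6  {5,6,7,8,9,10}:30
  |U|=7: {2,3,4,5,6,9,10}:1  {3,4,5,6,7,9,10}:7  {3,4,5,6,8,9,10}:7  {4,5,6,7,8,9,10}:42
  |U|=8: {1,2,3,4,5,6,9,10}:1  {2,3,4,5,6,7,9,10}:8  {2,3,4,5,6,8,9,10}:8  {3,4,5,6,7,8,9,10}:56
  |U|=9: {0,1,2,3,4,5,6,9,10}:1  {1,2,3,4,5,6,7,9,10}:9  {1,2,3,4,5,6,8,9,10}:9  {2,3,4,5,6,7,8,9,10}:72
  start at 0(a): 90
  start at 7(y): 10
  start at 8(b): 10
sum over floor = 110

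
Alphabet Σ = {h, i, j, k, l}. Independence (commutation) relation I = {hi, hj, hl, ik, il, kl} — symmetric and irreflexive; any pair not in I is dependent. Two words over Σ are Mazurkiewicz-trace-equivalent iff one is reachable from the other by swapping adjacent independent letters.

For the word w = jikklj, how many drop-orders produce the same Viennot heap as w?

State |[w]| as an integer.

12

piece 0:j — minimal
piece 1:i rests on {0:j}
piece 2:k rests on {0:j}
piece 3:k rests on {2:k}
piece 4:l rests on {0:j}
piece 5:j rests on {1:i, 3:k, 4:l}
minimal pieces: {0:j}
ways to finish when only these pieces remain (= sum over removing one remaining piece with nothing left below it):
  1 left: {5}→1
  2 left: {1,5}→1  {3,5}→1  {4,5}→1
  3 left: {1,3,5}→2  {1,4,5}→2  {2,3,5}→1  {3,4,5}→2
  4 left: {1,2,3,5}→3  {1,3,4,5}→6  {2,3,4,5}→3
  placing 0:j first → 12 extensions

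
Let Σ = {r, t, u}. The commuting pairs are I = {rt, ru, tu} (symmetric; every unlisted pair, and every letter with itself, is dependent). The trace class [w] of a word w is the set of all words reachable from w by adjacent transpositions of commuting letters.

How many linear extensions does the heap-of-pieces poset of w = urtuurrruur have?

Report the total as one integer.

#0=u has no predecessor
#1=r has no predecessor
#2=t has no predecessor
#3=u depends on [0:u]
#4=u depends on [3:u]
#5=r depends on [1:r]
#6=r depends on [5:r]
#7=r depends on [6:r]
#8=u depends on [4:u]
#9=u depends on [8:u]
#10=r depends on [7:r]
sources: [0:u, 1:r, 2:t]
N(rest) = Σ N(rest − s) over sources s of rest; N(one piece) = 1:
  size 1 → [2]=1  [9]=1  [10]=1
  size 2 → [2,9]=2  [2,10]=2  [7,10]=1  [8,9]=1  [9,10]=2
  size 3 → [2,7,10]=3  [2,8,9]=3  [2,9,10]=6  [4,8,9]=1  [6,7,10]=1  [7,9,10]=3  [8,9,10]=3
  size 4 → [2,4,8,9]=4  [2,6,7,10]=4  [2,7,9,10]=12  [2,8,9,10]=12  [3,4,8,9]=1  [4,8,9,10]=4  [5,6,7,10]=1  [6,7,9,10]=4  [7,8,9,10]=6
  size 5 → [0,3,4,8,9]=1  [1,5,6,7,10]=1  [2,3,4,8,9]=5  [2,4,8,9,10]=20  [2,5,6,7,10]=5  [2,6,7,9,10]=20  [2,7,8,9,10]=30  [3,4,8,9,10]=5  [4,7,8,9,10]=10  [5,6,7,9,10]=5  [6,7,8,9,10]=10
  size 6 → [0,2,3,4,8,9]=6  [0,3,4,8,9,10]=6  [1,2,5,6,7,10]=6  [1,5,6,7,9,10]=6  [2,3,4,8,9,10]=30  [2,4,7,8,9,10]=60  [2,5,6,7,9,10]=30  [2,6,7,8,9,10]=60  [3,4,7,8,9,10]=15  [4,6,7,8,9,10]=20  [5,6,7,8,9,10]=15
  size 7 → [0,2,3,4,8,9,10]=42  [0,3,4,7,8,9,10]=21  [1,2,5,6,7,9,10]=42  [1,5,6,7,8,9,10]=21  [2,3,4,7,8,9,10]=105  [2,4,6,7,8,9,10]=140  [2,5,6,7,8,9,10]=105  [3,4,6,7,8,9,10]=35  [4,5,6,7,8,9,10]=35
  size 8 → [0,2,3,4,7,8,9,10]=168  [0,3,4,6,7,8,9,10]=56  [1,2,5,6,7,8,9,10]=168  [1,4,5,6,7,8,9,10]=56  [2,3,4,6,7,8,9,10]=280  [2,4,5,6,7,8,9,10]=280  [3,4,5,6,7,8,9,10]=70
  size 9 → [0,2,3,4,6,7,8,9,10]=504  [0,3,4,5,6,7,8,9,10]=126  [1,2,4,5,6,7,8,9,10]=504  [1,3,4,5,6,7,8,9,10]=126  [2,3,4,5,6,7,8,9,10]=630
  first=0(u) contributes 1260
  first=1(r) contributes 1260
  first=2(t) contributes 252
|[w]| = 2772

2772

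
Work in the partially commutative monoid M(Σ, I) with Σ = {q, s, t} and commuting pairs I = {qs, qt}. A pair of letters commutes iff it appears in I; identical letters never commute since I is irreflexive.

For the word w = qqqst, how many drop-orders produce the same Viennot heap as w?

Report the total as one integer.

10

piece 0:q — minimal
piece 1:q rests on {0:q}
piece 2:q rests on {1:q}
piece 3:s — minimal
piece 4:t rests on {3:s}
minimal pieces: {0:q, 3:s}
ways to finish when only these pieces remain (= sum over removing one remaining piece with nothing left below it):
  1 left: {2}→1  {4}→1
  2 left: {1,2}→1  {2,4}→2  {3,4}→1
  3 left: {0,1,2}→1  {1,2,4}→3  {2,3,4}→3
  placing 0:q first → 6 extensions
  placing 3:s first → 4 extensions
total linear extensions = 10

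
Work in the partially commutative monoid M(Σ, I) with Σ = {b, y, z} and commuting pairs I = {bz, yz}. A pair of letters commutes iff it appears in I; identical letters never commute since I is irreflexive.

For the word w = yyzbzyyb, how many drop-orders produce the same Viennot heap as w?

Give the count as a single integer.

28

#0=y has no predecessor
#1=y depends on [0:y]
#2=z has no predecessor
#3=b depends on [1:y]
#4=z depends on [2:z]
#5=y depends on [3:b]
#6=y depends on [5:y]
#7=b depends on [6:y]
sources: [0:y, 2:z]
N(rest) = Σ N(rest − s) over sources s of rest; N(one piece) = 1:
  size 1 → [4]=1  [7]=1
  size 2 → [2,4]=1  [4,7]=2  [6,7]=1
  size 3 → [2,4,7]=3  [4,6,7]=3  [5,6,7]=1
  size 4 → [2,4,6,7]=6  [3,5,6,7]=1  [4,5,6,7]=4
  size 5 → [1,3,5,6,7]=1  [2,4,5,6,7]=10  [3,4,5,6,7]=5
  size 6 → [0,1,3,5,6,7]=1  [1,3,4,5,6,7]=6  [2,3,4,5,6,7]=15
  first=0(y) contributes 21
  first=2(z) contributes 7
|[w]| = 28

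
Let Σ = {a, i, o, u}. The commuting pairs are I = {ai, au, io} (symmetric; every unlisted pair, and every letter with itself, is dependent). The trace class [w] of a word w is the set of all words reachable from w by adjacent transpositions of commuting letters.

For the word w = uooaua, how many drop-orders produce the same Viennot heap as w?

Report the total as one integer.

3

drop 0:u onto floor
drop 1:o onto {0:u}
drop 2:o onto {1:o}
drop 3:a onto {2:o}
drop 4:u onto {2:o}
drop 5:a onto {3:a}
ground layer = {0:u}
drop-orders for the pieces not yet dropped (sum over which currently-grounded one goes next):
  1 to go: {4} 1  {5} 1
  2 to go: {3,5} 1  {4,5} 2
  3 to go: {3,4,5} 3
  4 to go: {2,3,4,5} 3
  if 0:u drops first: 3 orders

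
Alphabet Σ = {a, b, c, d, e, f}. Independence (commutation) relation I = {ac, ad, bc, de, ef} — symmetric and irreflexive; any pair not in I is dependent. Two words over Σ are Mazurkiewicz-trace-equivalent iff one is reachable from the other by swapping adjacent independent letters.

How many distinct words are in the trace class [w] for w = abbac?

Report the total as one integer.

5

piece 0:a — minimal
piece 1:b rests on {0:a}
piece 2:b rests on {1:b}
piece 3:a rests on {2:b}
piece 4:c — minimal
minimal pieces: {0:a, 4:c}
ways to finish when only these pieces remain (= sum over removing one remaining piece with nothing left below it):
  1 left: {3}→1  {4}→1
  2 left: {2,3}→1  {3,4}→2
  3 left: {1,2,3}→1  {2,3,4}→3
  placing 0:a first → 4 extensions
  placing 4:c first → 1 extensions
total linear extensions = 5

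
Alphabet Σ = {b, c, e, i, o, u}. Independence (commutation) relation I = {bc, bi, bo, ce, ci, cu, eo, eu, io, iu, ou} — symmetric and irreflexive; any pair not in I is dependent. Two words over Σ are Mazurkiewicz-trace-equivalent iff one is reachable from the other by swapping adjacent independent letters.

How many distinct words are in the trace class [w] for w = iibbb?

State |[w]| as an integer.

drop 0:i onto floor
drop 1:i onto {0:i}
drop 2:b onto floor
drop 3:b onto {2:b}
drop 4:b onto {3:b}
ground layer = {0:i, 2:b}
drop-orders for the pieces not yet dropped (sum over which currently-grounded one goes next):
  1 to go: {1} 1  {4} 1
  2 to go: {0,1} 1  {1,4} 2  {3,4} 1
  3 to go: {0,1,4} 3  {1,3,4} 3  {2,3,4} 1
  if 0:i drops first: 4 orders
  if 2:b drops first: 6 orders
heap linearizations: 10

10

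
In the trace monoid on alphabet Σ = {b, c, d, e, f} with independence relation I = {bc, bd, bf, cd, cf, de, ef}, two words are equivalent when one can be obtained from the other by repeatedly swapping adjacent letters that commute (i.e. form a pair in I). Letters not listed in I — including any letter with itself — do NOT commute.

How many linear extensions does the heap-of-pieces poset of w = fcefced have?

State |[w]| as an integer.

35

piece 0:f — minimal
piece 1:c — minimal
piece 2:e rests on {1:c}
piece 3:f rests on {0:f}
piece 4:c rests on {2:e}
piece 5:e rests on {4:c}
piece 6:d rests on {3:f}
minimal pieces: {0:f, 1:c}
ways to finish when only these pieces remain (= sum over removing one remaining piece with nothing left below it):
  1 left: {5}→1  {6}→1
  2 left: {3,6}→1  {4,5}→1  {5,6}→2
  3 left: {0,3,6}→1  {2,4,5}→1  {3,5,6}→3  {4,5,6}→3
  4 left: {0,3,5,6}→4  {1,2,4,5}→1  {2,4,5,6}→4  {3,4,5,6}→6
  5 left: {0,3,4,5,6}→10  {1,2,4,5,6}→5  {2,3,4,5,6}→10
  placing 0:f first → 15 extensions
  placing 1:c first → 20 extensions
total linear extensions = 35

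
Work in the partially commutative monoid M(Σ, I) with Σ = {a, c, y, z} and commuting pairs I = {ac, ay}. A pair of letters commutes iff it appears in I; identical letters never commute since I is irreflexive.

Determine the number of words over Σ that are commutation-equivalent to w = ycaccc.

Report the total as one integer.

drop 0:y onto floor
drop 1:c onto {0:y}
drop 2:a onto floor
drop 3:c onto {1:c}
drop 4:c onto {3:c}
drop 5:c onto {4:c}
ground layer = {0:y, 2:a}
drop-orders for the pieces not yet dropped (sum over which currently-grounded one goes next):
  1 to go: {2} 1  {5} 1
  2 to go: {2,5} 2  {4,5} 1
  3 to go: {2,4,5} 3  {3,4,5} 1
  4 to go: {1,3,4,5} 1  {2,3,4,5} 4
  if 0:y drops first: 5 orders
  if 2:a drops first: 1 orders
heap linearizations: 6

6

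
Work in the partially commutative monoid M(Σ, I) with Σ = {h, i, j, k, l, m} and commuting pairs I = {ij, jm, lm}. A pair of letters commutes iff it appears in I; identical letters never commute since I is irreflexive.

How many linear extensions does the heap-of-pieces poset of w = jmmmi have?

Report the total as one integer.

drop 0:j onto floor
drop 1:m onto floor
drop 2:m onto {1:m}
drop 3:m onto {2:m}
drop 4:i onto {3:m}
ground layer = {0:j, 1:m}
drop-orders for the pieces not yet dropped (sum over which currently-grounded one goes next):
  1 to go: {0} 1  {4} 1
  2 to go: {0,4} 2  {3,4} 1
  3 to go: {0,3,4} 3  {2,3,4} 1
  if 0:j drops first: 1 orders
  if 1:m drops first: 4 orders
heap linearizations: 5

5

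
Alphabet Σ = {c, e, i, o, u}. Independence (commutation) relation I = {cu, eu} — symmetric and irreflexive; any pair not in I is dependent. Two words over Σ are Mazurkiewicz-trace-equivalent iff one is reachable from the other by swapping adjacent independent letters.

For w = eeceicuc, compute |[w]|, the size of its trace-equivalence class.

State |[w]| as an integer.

3

piece 0:e — minimal
piece 1:e rests on {0:e}
piece 2:c rests on {1:e}
piece 3:e rests on {2:c}
piece 4:i rests on {3:e}
piece 5:c rests on {4:i}
piece 6:u rests on {4:i}
piece 7:c rests on {5:c}
minimal pieces: {0:e}
ways to finish when only these pieces remain (= sum over removing one remaining piece with nothing left below it):
  1 left: {6}→1  {7}→1
  2 left: {5,7}→1  {6,7}→2
  3 left: {5,6,7}→3
  4 left: {4,5,6,7}→3
  5 left: {3,4,5,6,7}→3
  6 left: {2,3,4,5,6,7}→3
  placing 0:e first → 3 extensions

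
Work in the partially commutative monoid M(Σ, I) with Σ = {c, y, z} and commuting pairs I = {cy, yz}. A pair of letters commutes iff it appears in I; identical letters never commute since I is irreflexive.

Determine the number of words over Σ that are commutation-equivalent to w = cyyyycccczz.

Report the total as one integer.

piece 0:c — minimal
piece 1:y — minimal
piece 2:y rests on {1:y}
piece 3:y rests on {2:y}
piece 4:y rests on {3:y}
piece 5:c rests on {0:c}
piece 6:c rests on {5:c}
piece 7:c rests on {6:c}
piece 8:c rests on {7:c}
piece 9:z rests on {8:c}
piece 10:z rests on {9:z}
minimal pieces: {0:c, 1:y}
ways to finish when only these pieces remain (= sum over removing one remaining piece with nothing left below it):
  1 left: {4}→1  {10}→1
  2 left: {3,4}→1  {4,10}→2  {9,10}→1
  3 left: {2,3,4}→1  {3,4,10}→3  {4,9,10}→3  {8,9,10}→1
  4 left: {1,2,3,4}→1  {2,3,4,10}→4  {3,4,9,10}→6  {4,8,9,10}→4  {7,8,9,10}→1
  5 left: {1,2,3,4,10}→5  {2,3,4,9,10}→10  {3,4,8,9,10}→10  {4,7,8,9,10}→5  {6,7,8,9,10}→1
  6 left: {1,2,3,4,9,10}→15  {2,3,4,8,9,10}→20  {3,4,7,8,9,10}→15  {4,6,7,8,9,10}→6  {5,6,7,8,9,10}→1
  7 left: {0,5,6,7,8,9,10}→1  {1,2,3,4,8,9,10}→35  {2,3,4,7,8,9,10}→35  {3,4,6,7,8,9,10}→21  {4,5,6,7,8,9,10}→7
  8 left: {0,4,5,6,7,8,9,10}→8  {1,2,3,4,7,8,9,10}→70  {2,3,4,6,7,8,9,10}→56  {3,4,5,6,7,8,9,10}→28
  9 left: {0,3,4,5,6,7,8,9,10}→36  {1,2,3,4,6,7,8,9,10}→126  {2,3,4,5,6,7,8,9,10}→84
  placing 0:c first → 210 extensions
  placing 1:y first → 120 extensions
total linear extensions = 330

330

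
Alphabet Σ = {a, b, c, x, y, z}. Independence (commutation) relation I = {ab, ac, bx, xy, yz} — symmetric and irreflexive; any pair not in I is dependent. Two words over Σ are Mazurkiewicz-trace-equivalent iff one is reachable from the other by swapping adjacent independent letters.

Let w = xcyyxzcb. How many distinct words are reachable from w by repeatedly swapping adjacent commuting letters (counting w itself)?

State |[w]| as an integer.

0(x) covers ∅
1(c) covers 0:x
2(y) covers 1:c
3(y) covers 2:y
4(x) covers 1:c
5(z) covers 4:x
6(c) covers 3:y, 5:z
7(b) covers 6:c
floor of heap: 0:x
completions by unplaced set U, small U first (add the entries for U minus each lowest piece of U):
  |U|=1: {7}:1
  |U|=2: {6,7}:1
  |U|=3: {3,6,7}:1  {5,6,7}:1
  |U|=4: {2,3,6,7}:1  {3,5,6,7}:2  {4,5,6,7}:1
  |U|=5: {2,3,5,6,7}:3  {3,4,5,6,7}:3
  |U|=6: {2,3,4,5,6,7}:6
  start at 0(x): 6

6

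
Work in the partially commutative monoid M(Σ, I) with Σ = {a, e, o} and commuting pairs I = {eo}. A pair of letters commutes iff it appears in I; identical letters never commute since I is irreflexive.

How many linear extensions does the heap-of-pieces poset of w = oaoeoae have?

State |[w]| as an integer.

piece 0:o — minimal
piece 1:a rests on {0:o}
piece 2:o rests on {1:a}
piece 3:e rests on {1:a}
piece 4:o rests on {2:o}
piece 5:a rests on {3:e, 4:o}
piece 6:e rests on {5:a}
minimal pieces: {0:o}
ways to finish when only these pieces remain (= sum over removing one remaining piece with nothing left below it):
  1 left: {6}→1
  2 left: {5,6}→1
  3 left: {3,5,6}→1  {4,5,6}→1
  4 left: {2,4,5,6}→1  {3,4,5,6}→2
  5 left: {2,3,4,5,6}→3
  placing 0:o first → 3 extensions

3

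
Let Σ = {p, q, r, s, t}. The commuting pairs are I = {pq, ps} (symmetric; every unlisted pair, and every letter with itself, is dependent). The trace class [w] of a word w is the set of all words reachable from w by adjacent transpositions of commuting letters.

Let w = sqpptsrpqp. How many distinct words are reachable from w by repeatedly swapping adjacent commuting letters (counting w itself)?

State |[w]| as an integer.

18

#0=s has no predecessor
#1=q depends on [0:s]
#2=p has no predecessor
#3=p depends on [2:p]
#4=t depends on [1:q, 3:p]
#5=s depends on [4:t]
#6=r depends on [5:s]
#7=p depends on [6:r]
#8=q depends on [6:r]
#9=p depends on [7:p]
sources: [0:s, 2:p]
N(rest) = Σ N(rest − s) over sources s of rest; N(one piece) = 1:
  size 1 → [8]=1  [9]=1
  size 2 → [7,9]=1  [8,9]=2
  size 3 → [7,8,9]=3
  size 4 → [6,7,8,9]=3
  size 5 → [5,6,7,8,9]=3
  size 6 → [4,5,6,7,8,9]=3
  size 7 → [1,4,5,6,7,8,9]=3  [3,4,5,6,7,8,9]=3
  size 8 → [0,1,4,5,6,7,8,9]=3  [1,3,4,5,6,7,8,9]=6  [2,3,4,5,6,7,8,9]=3
  first=0(s) contributes 9
  first=2(p) contributes 9
|[w]| = 18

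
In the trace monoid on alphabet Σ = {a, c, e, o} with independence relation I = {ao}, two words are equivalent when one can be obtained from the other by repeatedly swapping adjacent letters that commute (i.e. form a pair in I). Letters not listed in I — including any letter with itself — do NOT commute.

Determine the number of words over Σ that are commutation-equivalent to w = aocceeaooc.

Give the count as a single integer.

drop 0:a onto floor
drop 1:o onto floor
drop 2:c onto {0:a, 1:o}
drop 3:c onto {2:c}
drop 4:e onto {3:c}
drop 5:e onto {4:e}
drop 6:a onto {5:e}
drop 7:o onto {5:e}
drop 8:o onto {7:o}
drop 9:c onto {6:a, 8:o}
ground layer = {0:a, 1:o}
drop-orders for the pieces not yet dropped (sum over which currently-grounded one goes next):
  1 to go: {9} 1
  2 to go: {6,9} 1  {8,9} 1
  3 to go: {6,8,9} 2  {7,8,9} 1
  4 to go: {6,7,8,9} 3
  5 to go: {5,6,7,8,9} 3
  6 to go: {4,5,6,7,8,9} 3
  7 to go: {3,4,5,6,7,8,9} 3
  8 to go: {2,3,4,5,6,7,8,9} 3
  if 0:a drops first: 3 orders
  if 1:o drops first: 3 orders
heap linearizations: 6

6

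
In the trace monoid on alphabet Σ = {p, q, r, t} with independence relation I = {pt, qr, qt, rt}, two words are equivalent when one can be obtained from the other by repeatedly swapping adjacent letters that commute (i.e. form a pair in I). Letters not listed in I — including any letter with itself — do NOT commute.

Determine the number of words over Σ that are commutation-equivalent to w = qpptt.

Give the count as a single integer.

piece 0:q — minimal
piece 1:p rests on {0:q}
piece 2:p rests on {1:p}
piece 3:t — minimal
piece 4:t rests on {3:t}
minimal pieces: {0:q, 3:t}
ways to finish when only these pieces remain (= sum over removing one remaining piece with nothing left below it):
  1 left: {2}→1  {4}→1
  2 left: {1,2}→1  {2,4}→2  {3,4}→1
  3 left: {0,1,2}→1  {1,2,4}→3  {2,3,4}→3
  placing 0:q first → 6 extensions
  placing 3:t first → 4 extensions
total linear extensions = 10

10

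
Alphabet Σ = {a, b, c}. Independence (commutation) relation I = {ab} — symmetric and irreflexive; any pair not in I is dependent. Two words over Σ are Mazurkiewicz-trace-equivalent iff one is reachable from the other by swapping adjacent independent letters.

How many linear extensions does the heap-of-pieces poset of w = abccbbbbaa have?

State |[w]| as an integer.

30

drop 0:a onto floor
drop 1:b onto floor
drop 2:c onto {0:a, 1:b}
drop 3:c onto {2:c}
drop 4:b onto {3:c}
drop 5:b onto {4:b}
drop 6:b onto {5:b}
drop 7:b onto {6:b}
drop 8:a onto {3:c}
drop 9:a onto {8:a}
ground layer = {0:a, 1:b}
drop-orders for the pieces not yet dropped (sum over which currently-grounded one goes next):
  1 to go: {7} 1  {9} 1
  2 to go: {6,7} 1  {7,9} 2  {8,9} 1
  3 to go: {5,6,7} 1  {6,7,9} 3  {7,8,9} 3
  4 to go: {4,5,6,7} 1  {5,6,7,9} 4  {6,7,8,9} 6
  5 to go: {4,5,6,7,9} 5  {5,6,7,8,9} 10
  6 to go: {4,5,6,7,8,9} 15
  7 to go: {3,4,5,6,7,8,9} 15
  8 to go: {2,3,4,5,6,7,8,9} 15
  if 0:a drops first: 15 orders
  if 1:b drops first: 15 orders
heap linearizations: 30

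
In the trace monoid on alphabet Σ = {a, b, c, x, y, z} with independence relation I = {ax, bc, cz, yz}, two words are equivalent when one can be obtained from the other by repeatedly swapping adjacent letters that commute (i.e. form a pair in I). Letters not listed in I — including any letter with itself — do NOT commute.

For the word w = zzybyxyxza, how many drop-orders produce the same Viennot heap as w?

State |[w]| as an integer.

drop 0:z onto floor
drop 1:z onto {0:z}
drop 2:y onto floor
drop 3:b onto {1:z, 2:y}
drop 4:y onto {3:b}
drop 5:x onto {4:y}
drop 6:y onto {5:x}
drop 7:x onto {6:y}
drop 8:z onto {7:x}
drop 9:a onto {8:z}
ground layer = {0:z, 2:y}
drop-orders for the pieces not yet dropped (sum over which currently-grounded one goes next):
  1 to go: {9} 1
  2 to go: {8,9} 1
  3 to go: {7,8,9} 1
  4 to go: {6,7,8,9} 1
  5 to go: {5,6,7,8,9} 1
  6 to go: {4,5,6,7,8,9} 1
  7 to go: {3,4,5,6,7,8,9} 1
  8 to go: {1,3,4,5,6,7,8,9} 1  {2,3,4,5,6,7,8,9} 1
  if 0:z drops first: 2 orders
  if 2:y drops first: 1 orders
heap linearizations: 3

3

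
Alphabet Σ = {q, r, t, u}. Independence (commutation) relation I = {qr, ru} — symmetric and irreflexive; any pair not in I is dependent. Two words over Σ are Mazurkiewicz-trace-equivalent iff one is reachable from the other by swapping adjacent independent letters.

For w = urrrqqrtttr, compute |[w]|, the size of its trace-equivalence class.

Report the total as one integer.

35

drop 0:u onto floor
drop 1:r onto floor
drop 2:r onto {1:r}
drop 3:r onto {2:r}
drop 4:q onto {0:u}
drop 5:q onto {4:q}
drop 6:r onto {3:r}
drop 7:t onto {5:q, 6:r}
drop 8:t onto {7:t}
drop 9:t onto {8:t}
drop 10:r onto {9:t}
ground layer = {0:u, 1:r}
drop-orders for the pieces not yet dropped (sum over which currently-grounded one goes next):
  1 to go: {10} 1
  2 to go: {9,10} 1
  3 to go: {8,9,10} 1
  4 to go: {7,8,9,10} 1
  5 to go: {5,7,8,9,10} 1  {6,7,8,9,10} 1
  6 to go: {3,6,7,8,9,10} 1  {4,5,7,8,9,10} 1  {5,6,7,8,9,10} 2
  7 to go: {0,4,5,7,8,9,10} 1  {2,3,6,7,8,9,10} 1  {3,5,6,7,8,9,10} 3  {4,5,6,7,8,9,10} 3
  8 to go: {0,4,5,6,7,8,9,10} 4  {1,2,3,6,7,8,9,10} 1  {2,3,5,6,7,8,9,10} 4  {3,4,5,6,7,8,9,10} 6
  9 to go: {0,3,4,5,6,7,8,9,10} 10  {1,2,3,5,6,7,8,9,10} 5  {2,3,4,5,6,7,8,9,10} 10
  if 0:u drops first: 15 orders
  if 1:r drops first: 20 orders
heap linearizations: 35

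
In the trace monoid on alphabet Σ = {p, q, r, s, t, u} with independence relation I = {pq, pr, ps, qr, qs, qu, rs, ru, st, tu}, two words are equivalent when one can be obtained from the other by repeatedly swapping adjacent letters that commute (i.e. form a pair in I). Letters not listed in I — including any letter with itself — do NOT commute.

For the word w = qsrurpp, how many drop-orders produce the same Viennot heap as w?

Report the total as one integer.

piece 0:q — minimal
piece 1:s — minimal
piece 2:r — minimal
piece 3:u rests on {1:s}
piece 4:r rests on {2:r}
piece 5:p rests on {3:u}
piece 6:p rests on {5:p}
minimal pieces: {0:q, 1:s, 2:r}
ways to finish when only these pieces remain (= sum over removing one remaining piece with nothing left below it):
  1 left: {0}→1  {4}→1  {6}→1
  2 left: {0,4}→2  {0,6}→2  {2,4}→1  {4,6}→2  {5,6}→1
  3 left: {0,2,4}→3  {0,4,6}→6  {0,5,6}→3  {2,4,6}→3  {3,5,6}→1  {4,5,6}→3
  4 left: {0,2,4,6}→12  {0,3,5,6}→4  {0,4,5,6}→12  {1,3,5,6}→1  {2,4,5,6}→6  {3,4,5,6}→4
  5 left: {0,1,3,5,6}→5  {0,2,4,5,6}→30  {0,3,4,5,6}→20  {1,3,4,5,6}→5  {2,3,4,5,6}→10
  placing 0:q first → 15 extensions
  placing 1:s first → 60 extensions
  placing 2:r first → 30 extensions
total linear extensions = 105

105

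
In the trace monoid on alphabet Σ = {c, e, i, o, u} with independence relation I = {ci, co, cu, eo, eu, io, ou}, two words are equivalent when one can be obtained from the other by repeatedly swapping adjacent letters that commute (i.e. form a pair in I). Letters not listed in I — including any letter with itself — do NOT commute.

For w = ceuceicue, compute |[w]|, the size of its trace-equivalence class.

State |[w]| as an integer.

0(c) covers ∅
1(e) covers 0:c
2(u) covers ∅
3(c) covers 1:e
4(e) covers 3:c
5(i) covers 2:u, 4:e
6(c) covers 4:e
7(u) covers 5:i
8(e) covers 5:i, 6:c
floor of heap: 0:c, 2:u
completions by unplaced set U, small U first (add the entries for U minus each lowest piece of U):
  |U|=1: {7}:1  {8}:1
  |U|=2: {6,8}:1  {7,8}:2
  |U|=3: {5,7,8}:2  {6,7,8}:3
  |U|=4: {2,5,7,8}:2  {5,6,7,8}:5
  |U|=5: {2,5,6,7,8}:7  {4,5,6,7,8}:5
  |U|=6: {2,4,5,6,7,8}:12  {3,4,5,6,7,8}:5
  |U|=7: {1,3,4,5,6,7,8}:5  {2,3,4,5,6,7,8}:17
  start at 0(c): 22
  start at 2(u): 5
sum over floor = 27

27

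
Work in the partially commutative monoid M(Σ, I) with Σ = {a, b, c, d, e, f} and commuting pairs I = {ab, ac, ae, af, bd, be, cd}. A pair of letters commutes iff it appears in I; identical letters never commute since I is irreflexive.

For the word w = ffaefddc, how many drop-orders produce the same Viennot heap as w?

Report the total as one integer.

piece 0:f — minimal
piece 1:f rests on {0:f}
piece 2:a — minimal
piece 3:e rests on {1:f}
piece 4:f rests on {3:e}
piece 5:d rests on {2:a, 4:f}
piece 6:d rests on {5:d}
piece 7:c rests on {4:f}
minimal pieces: {0:f, 2:a}
ways to finish when only these pieces remain (= sum over removing one remaining piece with nothing left below it):
  1 left: {6}→1  {7}→1
  2 left: {5,6}→1  {6,7}→2
  3 left: {2,5,6}→1  {5,6,7}→3
  4 left: {2,5,6,7}→4  {4,5,6,7}→3
  5 left: {2,4,5,6,7}→7  {3,4,5,6,7}→3
  6 left: {1,3,4,5,6,7}→3  {2,3,4,5,6,7}→10
  placing 0:f first → 13 extensions
  placing 2:a first → 3 extensions
total linear extensions = 16

16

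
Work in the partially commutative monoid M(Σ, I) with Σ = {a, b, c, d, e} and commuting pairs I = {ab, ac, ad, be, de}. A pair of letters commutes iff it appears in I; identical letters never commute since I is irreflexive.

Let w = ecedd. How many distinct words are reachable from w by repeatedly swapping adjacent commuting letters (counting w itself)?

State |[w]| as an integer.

3

0(e) covers ∅
1(c) covers 0:e
2(e) covers 1:c
3(d) covers 1:c
4(d) covers 3:d
floor of heap: 0:e
completions by unplaced set U, small U first (add the entries for U minus each lowest piece of U):
  |U|=1: {2}:1  {4}:1
  |U|=2: {2,4}:2  {3,4}:1
  |U|=3: {2,3,4}:3
  start at 0(e): 3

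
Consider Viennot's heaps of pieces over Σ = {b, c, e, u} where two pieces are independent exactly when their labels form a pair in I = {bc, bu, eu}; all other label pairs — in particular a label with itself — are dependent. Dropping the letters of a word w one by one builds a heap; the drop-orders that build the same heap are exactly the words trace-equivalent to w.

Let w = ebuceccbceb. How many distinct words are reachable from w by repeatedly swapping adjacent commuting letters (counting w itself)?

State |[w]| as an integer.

20

drop 0:e onto floor
drop 1:b onto {0:e}
drop 2:u onto floor
drop 3:c onto {0:e, 2:u}
drop 4:e onto {1:b, 3:c}
drop 5:c onto {4:e}
drop 6:c onto {5:c}
drop 7:b onto {4:e}
drop 8:c onto {6:c}
drop 9:e onto {7:b, 8:c}
drop 10:b onto {9:e}
ground layer = {0:e, 2:u}
drop-orders for the pieces not yet dropped (sum over which currently-grounded one goes next):
  1 to go: {10} 1
  2 to go: {9,10} 1
  3 to go: {7,9,10} 1  {8,9,10} 1
  4 to go: {6,8,9,10} 1  {7,8,9,10} 2
  5 to go: {5,6,8,9,10} 1  {6,7,8,9,10} 3
  6 to go: {5,6,7,8,9,10} 4
  7 to go: {4,5,6,7,8,9,10} 4
  8 to go: {1,4,5,6,7,8,9,10} 4  {3,4,5,6,7,8,9,10} 4
  9 to go: {1,3,4,5,6,7,8,9,10} 8  {2,3,4,5,6,7,8,9,10} 4
  if 0:e drops first: 12 orders
  if 2:u drops first: 8 orders
heap linearizations: 20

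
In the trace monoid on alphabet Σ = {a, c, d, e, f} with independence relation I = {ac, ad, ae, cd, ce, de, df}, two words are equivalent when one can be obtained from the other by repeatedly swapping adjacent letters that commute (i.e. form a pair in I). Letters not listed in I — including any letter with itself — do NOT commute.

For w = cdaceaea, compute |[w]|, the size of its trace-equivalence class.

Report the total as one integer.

1680

piece 0:c — minimal
piece 1:d — minimal
piece 2:a — minimal
piece 3:c rests on {0:c}
piece 4:e — minimal
piece 5:a rests on {2:a}
piece 6:e rests on {4:e}
piece 7:a rests on {5:a}
minimal pieces: {0:c, 1:d, 2:a, 4:e}
ways to finish when only these pieces remain (= sum over removing one remaining piece with nothing left below it):
  1 left: {1}→1  {3}→1  {6}→1  {7}→1
  2 left: {0,3}→1  {1,3}→2  {1,6}→2  {1,7}→2  {3,6}→2  {3,7}→2  {4,6}→1  {5,7}→1  {6,7}→2
  3 left: {0,1,3}→3  {0,3,6}→3  {0,3,7}→3  {1,3,6}→6  {1,3,7}→6  {1,4,6}→3  {1,5,7}→3  {1,6,7}→6  {2,5,7}→1  {3,4,6}→3  {3,5,7}→3  {3,6,7}→6  {4,6,7}→3  {5,6,7}→3
  4 left: {0,1,3,6}→12  {0,1,3,7}→12  {0,3,4,6}→6  {0,3,5,7}→6  {0,3,6,7}→12  {1,2,5,7}→4  {1,3,4,6}→12  {1,3,5,7}→12  {1,3,6,7}→24  {1,4,6,7}→12  {1,5,6,7}→12  {2,3,5,7}→4  {2,5,6,7}→4  {3,4,6,7}→12  {3,5,6,7}→12  {4,5,6,7}→6
  5 left: {0,1,3,4,6}→30  {0,1,3,5,7}→30  {0,1,3,6,7}→60  {0,2,3,5,7}→10  {0,3,4,6,7}→30  {0,3,5,6,7}→30  {1,2,3,5,7}→20  {1,2,5,6,7}→20  {1,3,4,6,7}→60  {1,3,5,6,7}→60  {1,4,5,6,7}→30  {2,3,5,6,7}→20  {2,4,5,6,7}→10  {3,4,5,6,7}→30
  6 left: {0,1,2,3,5,7}→60  {0,1,3,4,6,7}→180  {0,1,3,5,6,7}→180  {0,2,3,5,6,7}→60  {0,3,4,5,6,7}→90  {1,2,3,5,6,7}→120  {1,2,4,5,6,7}→60  {1,3,4,5,6,7}→180  {2,3,4,5,6,7}→60
  placing 0:c first → 420 extensions
  placing 1:d first → 210 extensions
  placing 2:a first → 630 extensions
  placing 4:e first → 420 extensions
total linear extensions = 1680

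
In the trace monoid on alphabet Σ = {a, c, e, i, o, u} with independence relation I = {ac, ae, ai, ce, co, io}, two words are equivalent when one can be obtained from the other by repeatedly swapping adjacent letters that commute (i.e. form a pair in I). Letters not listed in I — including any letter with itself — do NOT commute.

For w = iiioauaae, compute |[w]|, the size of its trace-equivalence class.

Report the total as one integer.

piece 0:i — minimal
piece 1:i rests on {0:i}
piece 2:i rests on {1:i}
piece 3:o — minimal
piece 4:a rests on {3:o}
piece 5:u rests on {2:i, 4:a}
piece 6:a rests on {5:u}
piece 7:a rests on {6:a}
piece 8:e rests on {5:u}
minimal pieces: {0:i, 3:o}
ways to finish when only these pieces remain (= sum over removing one remaining piece with nothing left below it):
  1 left: {7}→1  {8}→1
  2 left: {6,7}→1  {7,8}→2
  3 left: {6,7,8}→3
  4 left: {5,6,7,8}→3
  5 left: {2,5,6,7,8}→3  {4,5,6,7,8}→3
  6 left: {1,2,5,6,7,8}→3  {2,4,5,6,7,8}→6  {3,4,5,6,7,8}→3
  7 left: {0,1,2,5,6,7,8}→3  {1,2,4,5,6,7,8}→9  {2,3,4,5,6,7,8}→9
  placing 0:i first → 18 extensions
  placing 3:o first → 12 extensions
total linear extensions = 30

30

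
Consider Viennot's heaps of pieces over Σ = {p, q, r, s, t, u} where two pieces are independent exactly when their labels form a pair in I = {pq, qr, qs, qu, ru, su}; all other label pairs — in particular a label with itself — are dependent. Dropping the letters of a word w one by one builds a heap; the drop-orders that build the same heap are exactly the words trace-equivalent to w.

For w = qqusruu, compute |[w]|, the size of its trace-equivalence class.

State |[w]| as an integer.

210

piece 0:q — minimal
piece 1:q rests on {0:q}
piece 2:u — minimal
piece 3:s — minimal
piece 4:r rests on {3:s}
piece 5:u rests on {2:u}
piece 6:u rests on {5:u}
minimal pieces: {0:q, 2:u, 3:s}
ways to finish when only these pieces remain (= sum over removing one remaining piece with nothing left below it):
  1 left: {1}→1  {4}→1  {6}→1
  2 left: {0,1}→1  {1,4}→2  {1,6}→2  {3,4}→1  {4,6}→2  {5,6}→1
  3 left: {0,1,4}→3  {0,1,6}→3  {1,3,4}→3  {1,4,6}→6  {1,5,6}→3  {2,5,6}→1  {3,4,6}→3  {4,5,6}→3
  4 left: {0,1,3,4}→6  {0,1,4,6}→12  {0,1,5,6}→6  {1,2,5,6}→4  {1,3,4,6}→12  {1,4,5,6}→12  {2,4,5,6}→4  {3,4,5,6}→6
  5 left: {0,1,2,5,6}→10  {0,1,3,4,6}→30  {0,1,4,5,6}→30  {1,2,4,5,6}→20  {1,3,4,5,6}→30  {2,3,4,5,6}→10
  placing 0:q first → 60 extensions
  placing 2:u first → 90 extensions
  placing 3:s first → 60 extensions
total linear extensions = 210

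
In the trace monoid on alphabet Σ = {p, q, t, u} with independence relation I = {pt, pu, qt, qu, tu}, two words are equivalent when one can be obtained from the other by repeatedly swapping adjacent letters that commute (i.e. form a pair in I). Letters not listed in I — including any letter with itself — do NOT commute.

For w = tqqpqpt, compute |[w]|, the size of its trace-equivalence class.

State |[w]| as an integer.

drop 0:t onto floor
drop 1:q onto floor
drop 2:q onto {1:q}
drop 3:p onto {2:q}
drop 4:q onto {3:p}
drop 5:p onto {4:q}
drop 6:t onto {0:t}
ground layer = {0:t, 1:q}
drop-orders for the pieces not yet dropped (sum over which currently-grounded one goes next):
  1 to go: {5} 1  {6} 1
  2 to go: {0,6} 1  {4,5} 1  {5,6} 2
  3 to go: {0,5,6} 3  {3,4,5} 1  {4,5,6} 3
  4 to go: {0,4,5,6} 6  {2,3,4,5} 1  {3,4,5,6} 4
  5 to go: {0,3,4,5,6} 10  {1,2,3,4,5} 1  {2,3,4,5,6} 5
  if 0:t drops first: 6 orders
  if 1:q drops first: 15 orders
heap linearizations: 21

21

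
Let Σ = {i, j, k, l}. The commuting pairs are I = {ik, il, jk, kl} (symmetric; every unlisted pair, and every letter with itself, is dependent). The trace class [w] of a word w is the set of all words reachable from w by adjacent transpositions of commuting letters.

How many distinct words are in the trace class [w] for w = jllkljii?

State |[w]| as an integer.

8

drop 0:j onto floor
drop 1:l onto {0:j}
drop 2:l onto {1:l}
drop 3:k onto floor
drop 4:l onto {2:l}
drop 5:j onto {4:l}
drop 6:i onto {5:j}
drop 7:i onto {6:i}
ground layer = {0:j, 3:k}
drop-orders for the pieces not yet dropped (sum over which currently-grounded one goes next):
  1 to go: {3} 1  {7} 1
  2 to go: {3,7} 2  {6,7} 1
  3 to go: {3,6,7} 3  {5,6,7} 1
  4 to go: {3,5,6,7} 4  {4,5,6,7} 1
  5 to go: {2,4,5,6,7} 1  {3,4,5,6,7} 5
  6 to go: {1,2,4,5,6,7} 1  {2,3,4,5,6,7} 6
  if 0:j drops first: 7 orders
  if 3:k drops first: 1 orders
heap linearizations: 8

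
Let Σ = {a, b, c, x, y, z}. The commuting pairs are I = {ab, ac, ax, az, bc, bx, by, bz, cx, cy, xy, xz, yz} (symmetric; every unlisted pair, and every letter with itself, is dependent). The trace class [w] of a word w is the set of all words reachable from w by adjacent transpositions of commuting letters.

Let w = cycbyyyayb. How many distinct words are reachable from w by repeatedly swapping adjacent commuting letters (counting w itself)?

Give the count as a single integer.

1260

0(c) covers ∅
1(y) covers ∅
2(c) covers 0:c
3(b) covers ∅
4(y) covers 1:y
5(y) covers 4:y
6(y) covers 5:y
7(a) covers 6:y
8(y) covers 7:a
9(b) covers 3:b
floor of heap: 0:c, 1:y, 3:b
completions by unplaced set U, small U first (add the entries for U minus each lowest piece of U):
  |U|=1: {2}:1  {8}:1  {9}:1
  |U|=2: {0,2}:1  {2,8}:2  {2,9}:2  {3,9}:1  {7,8}:1  {8,9}:2
  |U|=3: {0,2,8}:3  {0,2,9}:3  {2,3,9}:3  {2,7,8}:3  {2,8,9}:6  {3,8,9}:3  {6,7,8}:1  {7,8,9}:3
  |U|=4: {0,2,3,9}:6  {0,2,7,8}:6  {0,2,8,9}:12  {2,3,8,9}:12  {2,6,7,8}:4  {2,7,8,9}:12  {3,7,8,9}:6  {5,6,7,8}:1  {6,7,8,9}:4
  |U|=5: {0,2,3,8,9}:30  {0,2,6,7,8}:10  {0,2,7,8,9}:30  {2,3,7,8,9}:30  {2,5,6,7,8}:5  {2,6,7,8,9}:20  {3,6,7,8,9}:10  {4,5,6,7,8}:1  {5,6,7,8,9}:5
  |U|=6: {0,2,3,7,8,9}:90  {0,2,5,6,7,8}:15  {0,2,6,7,8,9}:60  {1,4,5,6,7,8}:1  {2,3,6,7,8,9}:60  {2,4,5,6,7,8}:6  {2,5,6,7,8,9}:30  {3,5,6,7,8,9}:15  {4,5,6,7,8,9}:6
  |U|=7: {0,2,3,6,7,8,9}:210  {0,2,4,5,6,7,8}:21  {0,2,5,6,7,8,9}:105  {1,2,4,5,6,7,8}:7  {1,4,5,6,7,8,9}:7  {2,3,5,6,7,8,9}:105  {2,4,5,6,7,8,9}:42  {3,4,5,6,7,8,9}:21
  |U|=8: {0,1,2,4,5,6,7,8}:28  {0,2,3,5,6,7,8,9}:420  {0,2,4,5,6,7,8,9}:168  {1,2,4,5,6,7,8,9}:56  {1,3,4,5,6,7,8,9}:28  {2,3,4,5,6,7,8,9}:168
  start at 0(c): 252
  start at 1(y): 756
  start at 3(b): 252
sum over floor = 1260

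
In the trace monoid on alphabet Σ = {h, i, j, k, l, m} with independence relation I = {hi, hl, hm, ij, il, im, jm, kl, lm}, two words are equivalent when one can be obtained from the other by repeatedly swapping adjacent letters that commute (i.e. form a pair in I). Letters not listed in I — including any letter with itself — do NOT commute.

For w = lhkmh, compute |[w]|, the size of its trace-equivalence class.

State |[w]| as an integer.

drop 0:l onto floor
drop 1:h onto floor
drop 2:k onto {1:h}
drop 3:m onto {2:k}
drop 4:h onto {2:k}
ground layer = {0:l, 1:h}
drop-orders for the pieces not yet dropped (sum over which currently-grounded one goes next):
  1 to go: {0} 1  {3} 1  {4} 1
  2 to go: {0,3} 2  {0,4} 2  {3,4} 2
  3 to go: {0,3,4} 6  {2,3,4} 2
  if 0:l drops first: 2 orders
  if 1:h drops first: 8 orders
heap linearizations: 10

10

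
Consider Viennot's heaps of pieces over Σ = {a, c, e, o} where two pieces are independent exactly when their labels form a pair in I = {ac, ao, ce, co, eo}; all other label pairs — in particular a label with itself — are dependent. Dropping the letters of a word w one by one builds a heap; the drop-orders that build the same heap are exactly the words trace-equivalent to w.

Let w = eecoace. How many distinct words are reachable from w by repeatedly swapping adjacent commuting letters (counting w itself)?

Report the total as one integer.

drop 0:e onto floor
drop 1:e onto {0:e}
drop 2:c onto floor
drop 3:o onto floor
drop 4:a onto {1:e}
drop 5:c onto {2:c}
drop 6:e onto {4:a}
ground layer = {0:e, 2:c, 3:o}
drop-orders for the pieces not yet dropped (sum over which currently-grounded one goes next):
  1 to go: {3} 1  {5} 1  {6} 1
  2 to go: {2,5} 1  {3,5} 2  {3,6} 2  {4,6} 1  {5,6} 2
  3 to go: {1,4,6} 1  {2,3,5} 3  {2,5,6} 3  {3,4,6} 3  {3,5,6} 6  {4,5,6} 3
  4 to go: {0,1,4,6} 1  {1,3,4,6} 4  {1,4,5,6} 4  {2,3,5,6} 12  {2,4,5,6} 6  {3,4,5,6} 12
  5 to go: {0,1,3,4,6} 5  {0,1,4,5,6} 5  {1,2,4,5,6} 10  {1,3,4,5,6} 20  {2,3,4,5,6} 30
  if 0:e drops first: 60 orders
  if 2:c drops first: 30 orders
  if 3:o drops first: 15 orders
heap linearizations: 105

105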